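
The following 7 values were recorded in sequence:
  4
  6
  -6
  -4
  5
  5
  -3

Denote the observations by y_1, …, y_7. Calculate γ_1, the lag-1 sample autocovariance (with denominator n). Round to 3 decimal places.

-0.714

Mean ȳ = (4 + 6 − 6 − 4 + 5 + 5 − 3)/7 = 1.0000
Deviations: 3.0000, 5.0000, -7.0000, -5.0000, 4.0000, 4.0000, -4.0000
Σ_{t=1}^{6}(y_t−ȳ)(y_{t+1}−ȳ) = -5.0000
γ_1 = -5.0000 / 7 = -0.714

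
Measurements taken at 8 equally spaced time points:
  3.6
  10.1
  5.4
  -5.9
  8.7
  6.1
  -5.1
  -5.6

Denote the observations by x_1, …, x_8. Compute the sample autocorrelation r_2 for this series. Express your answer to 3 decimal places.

-0.475

Mean x̄ = (3.6 + 10.1 + 5.4 − 5.9 + 8.7 + 6.1 − 5.1 − 5.6)/8 = 2.1625
Numerator Σ_{t=1}^{6}(x_t−x̄)(x_{t+2}−x̄) = -147.9666
Denominator Σ(x_t−x̄)² = 311.7988
r_2 = -147.9666 / 311.7988 = -0.475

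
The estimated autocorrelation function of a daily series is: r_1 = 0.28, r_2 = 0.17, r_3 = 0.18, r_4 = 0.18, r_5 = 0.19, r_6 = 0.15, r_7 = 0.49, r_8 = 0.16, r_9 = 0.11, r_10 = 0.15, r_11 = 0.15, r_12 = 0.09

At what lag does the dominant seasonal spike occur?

7

The largest autocorrelation is r_7 = 0.49; the remaining lags stay at or below 0.28. The elevated value at lag 1 (0.28), dropping to 0.17 at lag 2, reflects decaying short-term dependence rather than seasonality.
The dominant spike at lag 7 indicates a seasonal period of 7.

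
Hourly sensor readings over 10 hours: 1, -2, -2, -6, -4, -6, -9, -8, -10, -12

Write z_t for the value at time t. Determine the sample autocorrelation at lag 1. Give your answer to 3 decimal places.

0.547

Mean z̄ = (1 − 2 − 2 − 6 − 4 − 6 − 9 − 8 − 10 − 12)/10 = -5.8000
Numerator Σ_{t=1}^{9}(z_t−z̄)(z_{t+1}−z̄) = 81.7600
Denominator Σ(z_t−z̄)² = 149.6000
r_1 = 81.7600 / 149.6000 = 0.547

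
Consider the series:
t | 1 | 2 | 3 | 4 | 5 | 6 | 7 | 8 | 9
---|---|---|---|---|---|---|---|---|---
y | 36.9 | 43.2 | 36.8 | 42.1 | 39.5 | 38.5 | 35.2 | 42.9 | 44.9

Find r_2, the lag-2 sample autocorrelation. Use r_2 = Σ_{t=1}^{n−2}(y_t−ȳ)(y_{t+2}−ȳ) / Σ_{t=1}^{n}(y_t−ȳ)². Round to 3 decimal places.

-0.112

Mean ȳ = (36.9 + 43.2 + 36.8 + 42.1 + 39.5 + 38.5 + 35.2 + 42.9 + 44.9)/9 = 40.0000
Numerator Σ_{t=1}^{7}(y_t−ȳ)(y_{t+2}−ȳ) = -10.3800
Denominator Σ(y_t−ȳ)² = 92.4600
r_2 = -10.3800 / 92.4600 = -0.112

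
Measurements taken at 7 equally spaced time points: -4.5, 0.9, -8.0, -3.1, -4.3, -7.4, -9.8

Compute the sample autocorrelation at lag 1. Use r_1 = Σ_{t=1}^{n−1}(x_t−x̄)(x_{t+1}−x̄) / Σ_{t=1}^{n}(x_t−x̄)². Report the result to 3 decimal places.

-0.114

Mean x̄ = (-4.5 + 0.9 − 8.0 − 3.1 − 4.3 − 7.4 − 9.8)/7 = -5.1714
Deviations from mean: 0.6714, 6.0714, -2.8286, 2.0714, 0.8714, -2.2286, -4.6286
Σ(x_t−x̄)(x_{t+1}−x̄) = (4.0765) + (-17.1735) + (-5.8592) + (1.8051) + (-1.9420) + (10.3151) = -8.7780
Denominator Σ(x_t−x̄)² = 76.7543
r_1 = -8.7780 / 76.7543 = -0.114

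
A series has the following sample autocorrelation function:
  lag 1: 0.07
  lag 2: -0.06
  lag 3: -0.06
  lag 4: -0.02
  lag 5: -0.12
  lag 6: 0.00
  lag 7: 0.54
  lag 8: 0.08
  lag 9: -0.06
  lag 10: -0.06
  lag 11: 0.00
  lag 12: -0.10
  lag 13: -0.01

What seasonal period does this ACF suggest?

7

The largest autocorrelation is r_7 = 0.54; the remaining lags stay at or below 0.08.
The dominant spike at lag 7 indicates a seasonal period of 7.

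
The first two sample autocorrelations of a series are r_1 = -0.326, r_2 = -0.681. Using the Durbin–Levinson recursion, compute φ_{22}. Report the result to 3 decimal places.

φ_{22} = (r_2 − r_1²) / (1 − r_1²)
r_1² = (-0.326)² = 0.106276
Numerator = -0.681 − 0.1063 = -0.7873; denominator = 1 − 0.1063 = 0.8937
φ_{22} = -0.7873 / 0.8937 = -0.881

-0.881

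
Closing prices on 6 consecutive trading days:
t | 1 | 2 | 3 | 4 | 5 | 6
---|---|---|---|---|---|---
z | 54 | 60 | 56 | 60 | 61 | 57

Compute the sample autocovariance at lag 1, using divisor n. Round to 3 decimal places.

Mean z̄ = (54 + 60 + 56 + 60 + 61 + 57)/6 = 58.0000
Deviations: -4.0000, 2.0000, -2.0000, 2.0000, 3.0000, -1.0000
Σ_{t=1}^{5}(z_t−z̄)(z_{t+1}−z̄) = -13.0000
γ_1 = -13.0000 / 6 = -2.167

-2.167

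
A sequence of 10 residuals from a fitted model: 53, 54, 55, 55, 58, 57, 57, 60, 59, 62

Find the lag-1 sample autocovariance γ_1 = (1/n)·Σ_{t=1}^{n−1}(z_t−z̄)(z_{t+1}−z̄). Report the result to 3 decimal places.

3.600

Mean z̄ = (53 + 54 + 55 + 55 + 58 + 57 + 57 + 60 + 59 + 62)/10 = 57.0000
Σ_{t=1}^{9}(z_t−z̄)(z_{t+1}−z̄) = 36.0000
γ_1 = 36.0000 / 10 = 3.600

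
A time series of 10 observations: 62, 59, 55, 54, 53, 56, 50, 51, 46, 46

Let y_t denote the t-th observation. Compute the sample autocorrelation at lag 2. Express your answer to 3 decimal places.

0.231

Mean ȳ = (62 + 59 + 55 + 54 + 53 + 56 + 50 + 51 + 46 + 46)/10 = 53.2000
Numerator Σ_{t=1}^{8}(y_t−ȳ)(y_{t+2}−ȳ) = 55.7200
Denominator Σ(y_t−ȳ)² = 241.6000
r_2 = 55.7200 / 241.6000 = 0.231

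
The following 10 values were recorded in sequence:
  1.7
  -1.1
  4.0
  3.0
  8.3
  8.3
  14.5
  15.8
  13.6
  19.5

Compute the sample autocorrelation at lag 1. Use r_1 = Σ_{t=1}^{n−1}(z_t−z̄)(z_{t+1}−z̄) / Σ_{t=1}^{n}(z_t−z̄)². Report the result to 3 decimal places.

Mean z̄ = (1.7 − 1.1 + 4.0 + 3.0 + 8.3 + 8.3 + 14.5 + 15.8 + 13.6 + 19.5)/10 = 8.7600
Numerator Σ_{t=1}^{9}(z_t−z̄)(z_{t+1}−z̄) = 270.6484
Denominator Σ(z_t−z̄)² = 424.6040
r_1 = 270.6484 / 424.6040 = 0.637

0.637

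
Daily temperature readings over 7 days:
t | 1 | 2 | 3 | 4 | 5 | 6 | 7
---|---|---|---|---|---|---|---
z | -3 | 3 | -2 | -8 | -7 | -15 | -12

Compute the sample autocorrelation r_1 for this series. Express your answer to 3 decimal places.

0.529

Mean z̄ = (-3 + 3 − 2 − 8 − 7 − 15 − 12)/7 = -6.2857
Deviations from mean: 3.2857, 9.2857, 4.2857, -1.7143, -0.7143, -8.7143, -5.7143
Σ(z_t−z̄)(z_{t+1}−z̄) = (30.5102) + (39.7959) + (-7.3469) + (1.2245) + (6.2245) + (49.7959) = 120.2041
Denominator Σ(z_t−z̄)² = 227.4286
r_1 = 120.2041 / 227.4286 = 0.529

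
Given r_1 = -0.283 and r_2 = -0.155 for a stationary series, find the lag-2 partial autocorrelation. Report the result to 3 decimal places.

φ_{22} = (r_2 − r_1²) / (1 − r_1²)
r_1² = (-0.283)² = 0.080089
Numerator = -0.155 − 0.0801 = -0.2351; denominator = 1 − 0.0801 = 0.9199
φ_{22} = -0.2351 / 0.9199 = -0.256

-0.256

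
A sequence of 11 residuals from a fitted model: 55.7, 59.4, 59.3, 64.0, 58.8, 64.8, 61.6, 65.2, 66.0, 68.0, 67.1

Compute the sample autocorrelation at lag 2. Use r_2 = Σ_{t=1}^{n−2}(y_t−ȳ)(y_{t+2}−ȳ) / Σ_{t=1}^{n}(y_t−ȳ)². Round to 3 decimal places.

Mean ȳ = (55.7 + 59.4 + 59.3 + 64.0 + 58.8 + 64.8 + 61.6 + 65.2 + 66.0 + 68.0 + 67.1)/11 = 62.7182
Numerator Σ_{t=1}^{9}(y_t−ȳ)(y_{t+2}−ȳ) = 69.1648
Denominator Σ(y_t−ȳ)² = 158.5564
r_2 = 69.1648 / 158.5564 = 0.436

0.436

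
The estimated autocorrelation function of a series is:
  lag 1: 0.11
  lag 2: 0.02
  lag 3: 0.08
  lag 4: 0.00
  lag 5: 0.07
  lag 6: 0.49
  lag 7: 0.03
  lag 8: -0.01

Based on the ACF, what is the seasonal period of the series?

The largest autocorrelation is r_6 = 0.49; the remaining lags stay at or below 0.11.
The dominant spike at lag 6 indicates a seasonal period of 6.

6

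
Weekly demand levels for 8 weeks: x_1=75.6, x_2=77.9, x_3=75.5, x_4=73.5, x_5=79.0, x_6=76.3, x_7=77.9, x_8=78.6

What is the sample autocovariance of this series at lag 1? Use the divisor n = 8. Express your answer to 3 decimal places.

Mean x̄ = (75.6 + 77.9 + 75.5 + 73.5 + 79.0 + 76.3 + 77.9 + 78.6)/8 = 76.7875
Σ_{t=1}^{7}(x_t−x̄)(x_{t+1}−x̄) = -5.3989
γ_1 = -5.3989 / 8 = -0.675

-0.675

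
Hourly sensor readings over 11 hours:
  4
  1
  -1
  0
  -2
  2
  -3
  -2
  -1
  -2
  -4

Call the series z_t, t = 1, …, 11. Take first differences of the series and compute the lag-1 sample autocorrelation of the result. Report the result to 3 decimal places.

-0.538

First differences Δz: -3, -2, 1, -2, 4, -5, 1, 1, -1, -2
Mean of differences = -0.8000
Numerator Σ(Δz_t−Δz̄)(Δz_{t+1}−Δz̄) = -32.0400
Denominator Σ(Δz_t−Δz̄)² = 59.6000
r_1(Δz) = -32.0400 / 59.6000 = -0.538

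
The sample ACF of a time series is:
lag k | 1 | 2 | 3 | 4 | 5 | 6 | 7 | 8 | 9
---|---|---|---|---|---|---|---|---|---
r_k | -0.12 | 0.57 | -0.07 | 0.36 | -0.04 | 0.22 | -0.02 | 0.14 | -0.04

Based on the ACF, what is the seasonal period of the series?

2

The largest autocorrelation is r_2 = 0.57, with weaker echoes at lags 4 (0.36) and 6 (0.22); the remaining lags stay at or below 0.14.
The dominant spike at lag 2 indicates a seasonal period of 2.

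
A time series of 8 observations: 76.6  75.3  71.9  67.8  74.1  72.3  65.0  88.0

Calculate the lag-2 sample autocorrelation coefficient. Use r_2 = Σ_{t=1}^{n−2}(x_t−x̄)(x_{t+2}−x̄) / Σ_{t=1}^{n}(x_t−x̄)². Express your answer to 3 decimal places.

Mean x̄ = (76.6 + 75.3 + 71.9 + 67.8 + 74.1 + 72.3 + 65.0 + 88.0)/8 = 73.8750
Deviations from mean: 2.7250, 1.4250, -1.9750, -6.0750, 0.2250, -1.5750, -8.8750, 14.1250
Σ(x_t−x̄)(x_{t+2}−x̄) = (-5.3819) + (-8.6569) + (-0.4444) + (9.5681) + (-1.9969) + (-22.2469) = -29.1588
Denominator Σ(x_t−x̄)² = 331.0750
r_2 = -29.1588 / 331.0750 = -0.088

-0.088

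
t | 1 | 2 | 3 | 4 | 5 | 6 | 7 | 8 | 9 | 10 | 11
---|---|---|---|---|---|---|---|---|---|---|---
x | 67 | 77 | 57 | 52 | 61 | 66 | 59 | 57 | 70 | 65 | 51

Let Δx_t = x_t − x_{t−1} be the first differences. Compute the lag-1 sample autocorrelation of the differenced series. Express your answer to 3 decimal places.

First differences Δx: 10, -20, -5, 9, 5, -7, -2, 13, -5, -14
Mean of differences = -1.6000
Numerator Σ(Δx_t−Δx̄)(Δx_{t+1}−Δx̄) = -163.7600
Denominator Σ(Δx_t−Δx̄)² = 1048.4000
r_1(Δx) = -163.7600 / 1048.4000 = -0.156

-0.156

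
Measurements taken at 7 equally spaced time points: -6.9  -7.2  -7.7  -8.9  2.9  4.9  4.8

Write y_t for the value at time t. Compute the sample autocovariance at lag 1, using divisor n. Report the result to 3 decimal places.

Mean ȳ = (-6.9 − 7.2 − 7.7 − 8.9 + 2.9 + 4.9 + 4.8)/7 = -2.5857
Deviations: -4.3143, -4.6143, -5.1143, -6.3143, 5.4857, 7.4857, 7.3857
Σ_{t=1}^{6}(y_t−ȳ)(y_{t+1}−ȳ) = 137.5127
γ_1 = 137.5127 / 7 = 19.645

19.645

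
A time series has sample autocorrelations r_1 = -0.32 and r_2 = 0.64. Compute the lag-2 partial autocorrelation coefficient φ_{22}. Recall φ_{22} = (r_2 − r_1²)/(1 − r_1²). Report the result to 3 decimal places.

φ_{22} = (r_2 − r_1²) / (1 − r_1²)
r_1² = (-0.32)² = 0.1024
Numerator = 0.64 − 0.1024 = 0.5376; denominator = 1 − 0.1024 = 0.8976
φ_{22} = 0.5376 / 0.8976 = 0.599

0.599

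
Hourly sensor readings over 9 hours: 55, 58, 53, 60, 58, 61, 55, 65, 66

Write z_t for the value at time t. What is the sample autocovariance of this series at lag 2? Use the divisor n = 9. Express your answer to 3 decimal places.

2.111

Mean z̄ = (55 + 58 + 53 + 60 + 58 + 61 + 55 + 65 + 66)/9 = 59.0000
Σ_{t=1}^{7}(z_t−z̄)(z_{t+2}−z̄) = 19.0000
γ_2 = 19.0000 / 9 = 2.111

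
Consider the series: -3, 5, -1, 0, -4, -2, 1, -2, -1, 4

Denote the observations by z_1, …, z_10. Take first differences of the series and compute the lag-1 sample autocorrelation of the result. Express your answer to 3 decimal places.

First differences Δz: 8, -6, 1, -4, 2, 3, -3, 1, 5
Mean of differences = 0.7778
Numerator Σ(Δz_t−Δz̄)(Δz_{t+1}−Δz̄) = -62.9383
Denominator Σ(Δz_t−Δz̄)² = 159.5556
r_1(Δz) = -62.9383 / 159.5556 = -0.394

-0.394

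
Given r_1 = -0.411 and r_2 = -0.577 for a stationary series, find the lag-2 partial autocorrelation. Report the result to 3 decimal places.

φ_{22} = (r_2 − r_1²) / (1 − r_1²)
r_1² = (-0.411)² = 0.168921
Numerator = -0.577 − 0.1689 = -0.7459; denominator = 1 − 0.1689 = 0.8311
φ_{22} = -0.7459 / 0.8311 = -0.898

-0.898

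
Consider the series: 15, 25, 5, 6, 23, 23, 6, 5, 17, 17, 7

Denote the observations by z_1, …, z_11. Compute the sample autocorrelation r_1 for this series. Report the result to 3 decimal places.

Mean z̄ = (15 + 25 + 5 + 6 + 23 + 23 + 6 + 5 + 17 + 17 + 7)/11 = 13.5455
Numerator Σ_{t=1}^{10}(z_t−z̄)(z_{t+1}−z̄) = -45.7521
Denominator Σ(z_t−z̄)² = 638.7273
r_1 = -45.7521 / 638.7273 = -0.072

-0.072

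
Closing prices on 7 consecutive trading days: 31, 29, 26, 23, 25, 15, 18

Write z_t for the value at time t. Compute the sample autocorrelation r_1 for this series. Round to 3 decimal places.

0.440

Mean z̄ = (31 + 29 + 26 + 23 + 25 + 15 + 18)/7 = 23.8571
Deviations from mean: 7.1429, 5.1429, 2.1429, -0.8571, 1.1429, -8.8571, -5.8571
Σ(z_t−z̄)(z_{t+1}−z̄) = (36.7347) + (11.0204) + (-1.8367) + (-0.9796) + (-10.1224) + (51.8776) = 86.6939
Denominator Σ(z_t−z̄)² = 196.8571
r_1 = 86.6939 / 196.8571 = 0.440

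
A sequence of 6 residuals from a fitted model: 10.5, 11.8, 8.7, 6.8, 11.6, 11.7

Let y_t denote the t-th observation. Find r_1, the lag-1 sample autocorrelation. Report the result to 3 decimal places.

0.024

Mean ȳ = (10.5 + 11.8 + 8.7 + 6.8 + 11.6 + 11.7)/6 = 10.1833
Σ(y_t−ȳ)(y_{t+1}−ȳ) = (0.5119) + (-2.3981) + (5.0186) + (-4.7931) + (2.1486) = 0.4881
Denominator Σ(y_t−ȳ)² = 20.6683
r_1 = 0.4881 / 20.6683 = 0.024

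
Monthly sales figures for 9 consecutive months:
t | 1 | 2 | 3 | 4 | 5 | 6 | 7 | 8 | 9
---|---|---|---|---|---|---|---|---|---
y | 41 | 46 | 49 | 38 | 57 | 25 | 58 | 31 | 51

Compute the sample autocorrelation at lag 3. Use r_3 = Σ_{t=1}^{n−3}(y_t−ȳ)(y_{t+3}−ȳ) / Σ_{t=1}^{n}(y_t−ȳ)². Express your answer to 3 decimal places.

-0.429

Mean ȳ = (41 + 46 + 49 + 38 + 57 + 25 + 58 + 31 + 51)/9 = 44.0000
Σ(y_t−ȳ)(y_{t+3}−ȳ) = (18.0000) + (26.0000) + (-95.0000) + (-84.0000) + (-169.0000) + (-133.0000) = -437.0000
Denominator Σ(y_t−ȳ)² = 1018.0000
r_3 = -437.0000 / 1018.0000 = -0.429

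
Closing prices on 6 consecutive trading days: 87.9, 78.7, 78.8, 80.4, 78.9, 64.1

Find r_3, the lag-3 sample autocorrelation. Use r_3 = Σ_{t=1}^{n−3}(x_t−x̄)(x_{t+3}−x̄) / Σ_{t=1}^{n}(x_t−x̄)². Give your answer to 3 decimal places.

0.044

Mean x̄ = (87.9 + 78.7 + 78.8 + 80.4 + 78.9 + 64.1)/6 = 78.1333
Deviations from mean: 9.7667, 0.5667, 0.6667, 2.2667, 0.7667, -14.0333
Σ(x_t−x̄)(x_{t+3}−x̄) = (22.1378) + (0.4344) + (-9.3556) = 13.2167
Denominator Σ(x_t−x̄)² = 298.8133
r_3 = 13.2167 / 298.8133 = 0.044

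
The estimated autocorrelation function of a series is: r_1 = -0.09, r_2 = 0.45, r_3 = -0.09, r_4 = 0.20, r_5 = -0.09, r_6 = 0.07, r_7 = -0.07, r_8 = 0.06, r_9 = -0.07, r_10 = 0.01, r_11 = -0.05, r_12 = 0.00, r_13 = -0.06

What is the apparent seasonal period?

The largest autocorrelation is r_2 = 0.45, with a weaker echo at lag 4 (0.20); the remaining lags stay at or below 0.07.
The dominant spike at lag 2 indicates a seasonal period of 2.

2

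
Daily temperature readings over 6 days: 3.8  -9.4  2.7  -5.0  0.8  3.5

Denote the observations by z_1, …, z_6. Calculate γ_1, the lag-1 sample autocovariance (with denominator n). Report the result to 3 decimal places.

Mean z̄ = (3.8 − 9.4 + 2.7 − 5.0 + 0.8 + 3.5)/6 = -0.6000
Deviations: 4.4000, -8.8000, 3.3000, -4.4000, 1.4000, 4.1000
Σ_{t=1}^{5}(z_t−z̄)(z_{t+1}−z̄) = -82.7000
γ_1 = -82.7000 / 6 = -13.783

-13.783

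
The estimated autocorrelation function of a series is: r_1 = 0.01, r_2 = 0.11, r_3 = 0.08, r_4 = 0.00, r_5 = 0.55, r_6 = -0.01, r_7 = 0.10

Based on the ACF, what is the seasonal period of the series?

The largest autocorrelation is r_5 = 0.55; the remaining lags stay at or below 0.11.
The dominant spike at lag 5 indicates a seasonal period of 5.

5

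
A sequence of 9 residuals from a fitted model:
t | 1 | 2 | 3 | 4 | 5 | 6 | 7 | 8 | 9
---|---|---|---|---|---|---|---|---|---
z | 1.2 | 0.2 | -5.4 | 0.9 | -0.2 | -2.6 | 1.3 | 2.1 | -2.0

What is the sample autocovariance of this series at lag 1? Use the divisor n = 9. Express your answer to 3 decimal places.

Mean z̄ = (1.2 + 0.2 − 5.4 + 0.9 − 0.2 − 2.6 + 1.3 + 2.1 − 2.0)/9 = -0.5000
Σ_{t=1}^{8}(z_t−z̄)(z_{t+1}−z̄) = -12.3100
γ_1 = -12.3100 / 9 = -1.368

-1.368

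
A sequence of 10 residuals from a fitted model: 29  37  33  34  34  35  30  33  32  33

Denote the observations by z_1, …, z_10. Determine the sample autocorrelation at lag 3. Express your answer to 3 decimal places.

-0.104

Mean z̄ = (29 + 37 + 33 + 34 + 34 + 35 + 30 + 33 + 32 + 33)/10 = 33.0000
Numerator Σ_{t=1}^{7}(z_t−z̄)(z_{t+3}−z̄) = -5.0000
Denominator Σ(z_t−z̄)² = 48.0000
r_3 = -5.0000 / 48.0000 = -0.104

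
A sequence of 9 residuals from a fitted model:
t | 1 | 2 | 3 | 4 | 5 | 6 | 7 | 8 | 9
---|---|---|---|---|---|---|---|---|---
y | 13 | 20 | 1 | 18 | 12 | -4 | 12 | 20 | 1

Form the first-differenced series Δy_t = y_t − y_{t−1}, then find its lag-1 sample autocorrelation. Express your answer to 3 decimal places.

-0.450

First differences Δy: 7, -19, 17, -6, -16, 16, 8, -19
Mean of differences = -1.5000
Numerator Σ(Δy_t−Δȳ)(Δy_{t+1}−Δȳ) = -744.2500
Denominator Σ(Δy_t−Δȳ)² = 1654.0000
r_1(Δy) = -744.2500 / 1654.0000 = -0.450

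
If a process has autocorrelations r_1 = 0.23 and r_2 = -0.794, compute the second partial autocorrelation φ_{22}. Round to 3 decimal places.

φ_{22} = (r_2 − r_1²) / (1 − r_1²)
r_1² = (0.23)² = 0.0529
Numerator = -0.794 − 0.0529 = -0.8469; denominator = 1 − 0.0529 = 0.9471
φ_{22} = -0.8469 / 0.9471 = -0.894

-0.894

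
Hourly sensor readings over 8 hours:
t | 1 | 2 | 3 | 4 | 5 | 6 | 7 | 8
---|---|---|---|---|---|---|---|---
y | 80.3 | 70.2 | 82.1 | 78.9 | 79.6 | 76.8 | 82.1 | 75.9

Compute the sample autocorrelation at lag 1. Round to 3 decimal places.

Mean ȳ = (80.3 + 70.2 + 82.1 + 78.9 + 79.6 + 76.8 + 82.1 + 75.9)/8 = 78.2375
Deviations from mean: 2.0625, -8.0375, 3.8625, 0.6625, 1.3625, -1.4375, 3.8625, -2.3375
Σ(y_t−ȳ)(y_{t+1}−ȳ) = (-16.5773) + (-31.0448) + (2.5589) + (0.9027) + (-1.9586) + (-5.5523) + (-9.0286) = -60.7002
Denominator Σ(y_t−ȳ)² = 108.5188
r_1 = -60.7002 / 108.5188 = -0.559

-0.559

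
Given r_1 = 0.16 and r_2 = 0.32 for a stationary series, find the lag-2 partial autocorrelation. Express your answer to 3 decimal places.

0.302

φ_{22} = (r_2 − r_1²) / (1 − r_1²)
r_1² = (0.16)² = 0.0256
Numerator = 0.32 − 0.0256 = 0.2944; denominator = 1 − 0.0256 = 0.9744
φ_{22} = 0.2944 / 0.9744 = 0.302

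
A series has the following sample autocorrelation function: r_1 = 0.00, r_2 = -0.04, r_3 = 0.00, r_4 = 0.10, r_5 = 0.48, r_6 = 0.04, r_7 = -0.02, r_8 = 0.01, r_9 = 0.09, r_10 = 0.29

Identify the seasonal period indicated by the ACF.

5

The largest autocorrelation is r_5 = 0.48, with a weaker echo at lag 10 (0.29); the remaining lags stay at or below 0.10.
The dominant spike at lag 5 indicates a seasonal period of 5.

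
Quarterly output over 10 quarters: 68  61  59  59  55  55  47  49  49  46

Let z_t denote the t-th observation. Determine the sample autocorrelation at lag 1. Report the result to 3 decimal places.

0.562

Mean z̄ = (68 + 61 + 59 + 59 + 55 + 55 + 47 + 49 + 49 + 46)/10 = 54.8000
Numerator Σ_{t=1}^{9}(z_t−z̄)(z_{t+1}−z̄) = 254.7600
Denominator Σ(z_t−z̄)² = 453.6000
r_1 = 254.7600 / 453.6000 = 0.562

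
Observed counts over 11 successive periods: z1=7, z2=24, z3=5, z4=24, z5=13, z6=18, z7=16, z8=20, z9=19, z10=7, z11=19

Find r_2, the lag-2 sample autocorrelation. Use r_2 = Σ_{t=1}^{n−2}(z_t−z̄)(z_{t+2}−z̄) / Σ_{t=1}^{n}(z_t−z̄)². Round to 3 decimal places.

Mean z̄ = (7 + 24 + 5 + 24 + 13 + 18 + 16 + 20 + 19 + 7 + 19)/11 = 15.6364
Numerator Σ_{t=1}^{9}(z_t−z̄)(z_{t+2}−z̄) = 193.8264
Denominator Σ(z_t−z̄)² = 456.5455
r_2 = 193.8264 / 456.5455 = 0.425

0.425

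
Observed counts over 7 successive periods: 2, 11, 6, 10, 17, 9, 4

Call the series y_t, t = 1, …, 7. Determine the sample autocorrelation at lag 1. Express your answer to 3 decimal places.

Mean ȳ = (2 + 11 + 6 + 10 + 17 + 9 + 4)/7 = 8.4286
Numerator Σ_{t=1}^{6}(y_t−ȳ)(y_{t+1}−ȳ) = -10.7551
Denominator Σ(y_t−ȳ)² = 149.7143
r_1 = -10.7551 / 149.7143 = -0.072

-0.072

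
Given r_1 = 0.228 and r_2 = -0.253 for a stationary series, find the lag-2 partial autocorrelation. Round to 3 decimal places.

-0.322

φ_{22} = (r_2 − r_1²) / (1 − r_1²)
r_1² = (0.228)² = 0.051984
Numerator = -0.253 − 0.0520 = -0.3050; denominator = 1 − 0.0520 = 0.9480
φ_{22} = -0.3050 / 0.9480 = -0.322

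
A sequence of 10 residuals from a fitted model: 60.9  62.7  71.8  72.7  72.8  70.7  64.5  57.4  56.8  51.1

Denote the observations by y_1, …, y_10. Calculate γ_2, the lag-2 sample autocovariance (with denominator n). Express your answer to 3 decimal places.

Mean ȳ = (60.9 + 62.7 + 71.8 + 72.7 + 72.8 + 70.7 + 64.5 + 57.4 + 56.8 + 51.1)/10 = 64.1400
Σ_{t=1}^{8}(y_t−ȳ)(y_{t+2}−ȳ) = 129.4948
γ_2 = 129.4948 / 10 = 12.949

12.949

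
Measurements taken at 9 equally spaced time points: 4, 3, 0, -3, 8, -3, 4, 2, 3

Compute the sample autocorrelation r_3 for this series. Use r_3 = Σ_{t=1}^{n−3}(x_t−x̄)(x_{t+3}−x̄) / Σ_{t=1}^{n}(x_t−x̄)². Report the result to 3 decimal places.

-0.090

Mean x̄ = (4 + 3 + 0 − 3 + 8 − 3 + 4 + 2 + 3)/9 = 2.0000
Numerator Σ_{t=1}^{6}(x_t−x̄)(x_{t+3}−x̄) = -9.0000
Denominator Σ(x_t−x̄)² = 100.0000
r_3 = -9.0000 / 100.0000 = -0.090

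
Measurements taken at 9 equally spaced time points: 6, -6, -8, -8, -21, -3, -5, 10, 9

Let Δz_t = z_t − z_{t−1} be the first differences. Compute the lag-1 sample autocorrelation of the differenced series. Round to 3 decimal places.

-0.342

First differences Δz: -12, -2, 0, -13, 18, -2, 15, -1
Mean of differences = 0.3750
Numerator Σ(Δz_t−Δz̄)(Δz_{t+1}−Δz̄) = -297.1406
Denominator Σ(Δz_t−Δz̄)² = 869.8750
r_1(Δz) = -297.1406 / 869.8750 = -0.342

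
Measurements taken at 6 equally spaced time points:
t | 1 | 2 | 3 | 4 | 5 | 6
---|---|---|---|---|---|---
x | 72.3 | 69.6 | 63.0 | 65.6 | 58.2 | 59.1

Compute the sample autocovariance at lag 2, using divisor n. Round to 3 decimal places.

-0.427

Mean x̄ = (72.3 + 69.6 + 63.0 + 65.6 + 58.2 + 59.1)/6 = 64.6333
Deviations: 7.6667, 4.9667, -1.6333, 0.9667, -6.4333, -5.5333
Σ_{t=1}^{4}(x_t−x̄)(x_{t+2}−x̄) = -2.5622
γ_2 = -2.5622 / 6 = -0.427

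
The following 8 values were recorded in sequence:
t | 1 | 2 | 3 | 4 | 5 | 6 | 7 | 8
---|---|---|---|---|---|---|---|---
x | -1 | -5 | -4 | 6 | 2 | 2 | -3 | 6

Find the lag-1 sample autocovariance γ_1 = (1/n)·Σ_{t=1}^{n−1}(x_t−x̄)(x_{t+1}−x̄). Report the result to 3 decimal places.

Mean x̄ = (-1 − 5 − 4 + 6 + 2 + 2 − 3 + 6)/8 = 0.3750
Deviations: -1.3750, -5.3750, -4.3750, 5.6250, 1.6250, 1.6250, -3.3750, 5.6250
Σ_{t=1}^{7}(x_t−x̄)(x_{t+1}−x̄) = -6.3906
γ_1 = -6.3906 / 8 = -0.799

-0.799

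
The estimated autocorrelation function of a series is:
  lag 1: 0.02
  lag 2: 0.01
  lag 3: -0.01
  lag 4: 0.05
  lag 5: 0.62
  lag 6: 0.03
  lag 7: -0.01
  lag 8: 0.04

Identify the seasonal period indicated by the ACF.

5

The largest autocorrelation is r_5 = 0.62; the remaining lags stay at or below 0.05.
The dominant spike at lag 5 indicates a seasonal period of 5.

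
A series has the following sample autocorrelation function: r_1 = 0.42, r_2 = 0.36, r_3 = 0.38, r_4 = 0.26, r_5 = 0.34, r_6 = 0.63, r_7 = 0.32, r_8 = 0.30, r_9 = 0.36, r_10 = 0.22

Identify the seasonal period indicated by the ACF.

The largest autocorrelation is r_6 = 0.63; the remaining lags stay at or below 0.42. The elevated value at lag 1 (0.42), dropping to 0.36 at lag 2, reflects decaying short-term dependence rather than seasonality.
The dominant spike at lag 6 indicates a seasonal period of 6.

6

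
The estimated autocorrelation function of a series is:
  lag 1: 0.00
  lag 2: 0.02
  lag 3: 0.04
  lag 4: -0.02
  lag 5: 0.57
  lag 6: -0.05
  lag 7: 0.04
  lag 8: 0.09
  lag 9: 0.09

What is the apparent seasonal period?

The largest autocorrelation is r_5 = 0.57; the remaining lags stay at or below 0.09.
The dominant spike at lag 5 indicates a seasonal period of 5.

5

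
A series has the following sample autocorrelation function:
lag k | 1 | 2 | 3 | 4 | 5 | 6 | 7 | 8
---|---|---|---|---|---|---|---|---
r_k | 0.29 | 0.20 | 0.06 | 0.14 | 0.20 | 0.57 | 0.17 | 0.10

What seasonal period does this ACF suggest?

The largest autocorrelation is r_6 = 0.57; the remaining lags stay at or below 0.29. The elevated value at lag 1 (0.29), dropping to 0.20 at lag 2, reflects decaying short-term dependence rather than seasonality.
The dominant spike at lag 6 indicates a seasonal period of 6.

6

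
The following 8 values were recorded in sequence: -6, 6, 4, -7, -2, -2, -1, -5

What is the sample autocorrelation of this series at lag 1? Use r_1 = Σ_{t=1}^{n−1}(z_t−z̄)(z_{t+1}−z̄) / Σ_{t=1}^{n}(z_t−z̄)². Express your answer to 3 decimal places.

-0.139

Mean z̄ = (-6 + 6 + 4 − 7 − 2 − 2 − 1 − 5)/8 = -1.6250
Deviations from mean: -4.3750, 7.6250, 5.6250, -5.3750, -0.3750, -0.3750, 0.6250, -3.3750
Numerator Σ_{t=1}^{7}(z_t−z̄)(z_{t+1}−z̄) = -20.8906
Denominator Σ(z_t−z̄)² = 149.8750
r_1 = -20.8906 / 149.8750 = -0.139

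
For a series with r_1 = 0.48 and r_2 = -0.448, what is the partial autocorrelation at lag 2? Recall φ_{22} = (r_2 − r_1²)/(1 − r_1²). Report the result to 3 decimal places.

-0.881

φ_{22} = (r_2 − r_1²) / (1 − r_1²)
r_1² = (0.48)² = 0.2304
Numerator = -0.448 − 0.2304 = -0.6784; denominator = 1 − 0.2304 = 0.7696
φ_{22} = -0.6784 / 0.7696 = -0.881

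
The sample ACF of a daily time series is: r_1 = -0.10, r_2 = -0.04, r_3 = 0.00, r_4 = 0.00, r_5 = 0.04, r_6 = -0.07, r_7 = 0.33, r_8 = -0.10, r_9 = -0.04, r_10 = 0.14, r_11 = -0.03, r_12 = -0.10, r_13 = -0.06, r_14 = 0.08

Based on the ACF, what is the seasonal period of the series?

The largest autocorrelation is r_7 = 0.33; the remaining lags stay at or below 0.14.
The dominant spike at lag 7 indicates a seasonal period of 7.

7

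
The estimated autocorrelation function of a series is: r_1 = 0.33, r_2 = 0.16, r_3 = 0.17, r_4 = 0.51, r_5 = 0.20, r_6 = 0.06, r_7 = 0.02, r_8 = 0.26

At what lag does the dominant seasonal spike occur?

The largest autocorrelation is r_4 = 0.51; the remaining lags stay at or below 0.33. The elevated value at lag 1 (0.33), dropping to 0.16 at lag 2, reflects decaying short-term dependence rather than seasonality.
The dominant spike at lag 4 indicates a seasonal period of 4.

4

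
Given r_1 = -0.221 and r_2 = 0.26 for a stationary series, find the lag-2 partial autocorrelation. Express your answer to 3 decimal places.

φ_{22} = (r_2 − r_1²) / (1 − r_1²)
r_1² = (-0.221)² = 0.048841
Numerator = 0.26 − 0.0488 = 0.2112; denominator = 1 − 0.0488 = 0.9512
φ_{22} = 0.2112 / 0.9512 = 0.222

0.222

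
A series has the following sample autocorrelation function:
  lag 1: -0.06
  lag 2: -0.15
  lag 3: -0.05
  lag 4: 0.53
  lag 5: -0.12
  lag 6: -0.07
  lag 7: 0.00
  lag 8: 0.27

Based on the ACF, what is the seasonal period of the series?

4

The largest autocorrelation is r_4 = 0.53, with a weaker echo at lag 8 (0.27); the remaining lags stay at or below 0.00.
The dominant spike at lag 4 indicates a seasonal period of 4.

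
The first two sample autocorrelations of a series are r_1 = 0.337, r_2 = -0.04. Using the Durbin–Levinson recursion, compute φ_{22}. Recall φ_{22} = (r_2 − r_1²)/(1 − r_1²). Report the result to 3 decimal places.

φ_{22} = (r_2 − r_1²) / (1 − r_1²)
r_1² = (0.337)² = 0.113569
Numerator = -0.04 − 0.1136 = -0.1536; denominator = 1 − 0.1136 = 0.8864
φ_{22} = -0.1536 / 0.8864 = -0.173

-0.173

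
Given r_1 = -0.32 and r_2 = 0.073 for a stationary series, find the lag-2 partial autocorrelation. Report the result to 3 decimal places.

-0.033

φ_{22} = (r_2 − r_1²) / (1 − r_1²)
r_1² = (-0.32)² = 0.1024
Numerator = 0.073 − 0.1024 = -0.0294; denominator = 1 − 0.1024 = 0.8976
φ_{22} = -0.0294 / 0.8976 = -0.033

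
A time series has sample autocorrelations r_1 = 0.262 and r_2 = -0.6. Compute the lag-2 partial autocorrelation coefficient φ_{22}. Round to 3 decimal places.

φ_{22} = (r_2 − r_1²) / (1 − r_1²)
r_1² = (0.262)² = 0.068644
Numerator = -0.6 − 0.0686 = -0.6686; denominator = 1 − 0.0686 = 0.9314
φ_{22} = -0.6686 / 0.9314 = -0.718

-0.718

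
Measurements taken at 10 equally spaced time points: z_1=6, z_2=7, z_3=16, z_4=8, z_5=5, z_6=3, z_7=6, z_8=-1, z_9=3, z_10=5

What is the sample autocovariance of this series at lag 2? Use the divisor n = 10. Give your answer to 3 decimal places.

Mean z̄ = (6 + 7 + 16 + 8 + 5 + 3 + 6 − 1 + 3 + 5)/10 = 5.8000
Σ_{t=1}^{8}(z_t−z̄)(z_{t+2}−z̄) = 14.1200
γ_2 = 14.1200 / 10 = 1.412

1.412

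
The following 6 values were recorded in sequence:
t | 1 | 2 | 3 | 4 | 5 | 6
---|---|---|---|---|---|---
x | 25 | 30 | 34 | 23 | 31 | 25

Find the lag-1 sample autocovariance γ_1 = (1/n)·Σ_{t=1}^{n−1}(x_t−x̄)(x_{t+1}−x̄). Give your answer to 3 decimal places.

-8.000

Mean x̄ = (25 + 30 + 34 + 23 + 31 + 25)/6 = 28.0000
Deviations: -3.0000, 2.0000, 6.0000, -5.0000, 3.0000, -3.0000
Σ_{t=1}^{5}(x_t−x̄)(x_{t+1}−x̄) = -48.0000
γ_1 = -48.0000 / 6 = -8.000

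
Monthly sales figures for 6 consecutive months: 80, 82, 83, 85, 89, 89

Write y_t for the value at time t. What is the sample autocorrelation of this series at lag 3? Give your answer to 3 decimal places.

-0.293

Mean ȳ = (80 + 82 + 83 + 85 + 89 + 89)/6 = 84.6667
Σ(y_t−ȳ)(y_{t+3}−ȳ) = (-1.5556) + (-11.5556) + (-7.2222) = -20.3333
Denominator Σ(y_t−ȳ)² = 69.3333
r_3 = -20.3333 / 69.3333 = -0.293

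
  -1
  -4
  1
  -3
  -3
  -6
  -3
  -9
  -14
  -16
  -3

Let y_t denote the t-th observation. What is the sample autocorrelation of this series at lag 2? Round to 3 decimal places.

0.177

Mean ȳ = (-1 − 4 + 1 − 3 − 3 − 6 − 3 − 9 − 14 − 16 − 3)/11 = -5.5455
Numerator Σ_{t=1}^{9}(y_t−ȳ)(y_{t+2}−ȳ) = 50.3140
Denominator Σ(y_t−ȳ)² = 284.7273
r_2 = 50.3140 / 284.7273 = 0.177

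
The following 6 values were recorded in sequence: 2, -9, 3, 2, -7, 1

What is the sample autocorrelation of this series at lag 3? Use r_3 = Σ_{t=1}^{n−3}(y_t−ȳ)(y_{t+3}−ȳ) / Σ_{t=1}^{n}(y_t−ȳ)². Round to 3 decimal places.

0.471

Mean ȳ = (2 − 9 + 3 + 2 − 7 + 1)/6 = -1.3333
Deviations from mean: 3.3333, -7.6667, 4.3333, 3.3333, -5.6667, 2.3333
Σ(y_t−ȳ)(y_{t+3}−ȳ) = (11.1111) + (43.4444) + (10.1111) = 64.6667
Denominator Σ(y_t−ȳ)² = 137.3333
r_3 = 64.6667 / 137.3333 = 0.471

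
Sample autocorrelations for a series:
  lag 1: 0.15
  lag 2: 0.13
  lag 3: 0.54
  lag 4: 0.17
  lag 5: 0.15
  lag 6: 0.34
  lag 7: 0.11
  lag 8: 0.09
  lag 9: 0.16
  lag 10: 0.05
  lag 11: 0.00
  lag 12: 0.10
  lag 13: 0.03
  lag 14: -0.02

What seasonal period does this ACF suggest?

The largest autocorrelation is r_3 = 0.54, with a weaker echo at lag 6 (0.34); the remaining lags stay at or below 0.17.
The dominant spike at lag 3 indicates a seasonal period of 3.

3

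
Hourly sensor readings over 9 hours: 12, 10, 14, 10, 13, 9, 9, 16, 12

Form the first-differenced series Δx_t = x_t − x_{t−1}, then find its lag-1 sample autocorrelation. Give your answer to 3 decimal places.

First differences Δx: -2, 4, -4, 3, -4, 0, 7, -4
Mean of differences = 0.0000
Numerator Σ(Δx_t−Δx̄)(Δx_{t+1}−Δx̄) = -76.0000
Denominator Σ(Δx_t−Δx̄)² = 126.0000
r_1(Δx) = -76.0000 / 126.0000 = -0.603

-0.603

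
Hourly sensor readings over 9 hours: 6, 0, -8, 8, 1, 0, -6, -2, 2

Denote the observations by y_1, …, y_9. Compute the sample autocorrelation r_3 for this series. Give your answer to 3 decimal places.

-0.015

Mean ȳ = (6 + 0 − 8 + 8 + 1 + 0 − 6 − 2 + 2)/9 = 0.1111
Σ(y_t−ȳ)(y_{t+3}−ȳ) = (46.4568) + (-0.0988) + (0.9012) + (-48.2099) + (-1.8765) + (-0.2099) = -3.0370
Denominator Σ(y_t−ȳ)² = 208.8889
r_3 = -3.0370 / 208.8889 = -0.015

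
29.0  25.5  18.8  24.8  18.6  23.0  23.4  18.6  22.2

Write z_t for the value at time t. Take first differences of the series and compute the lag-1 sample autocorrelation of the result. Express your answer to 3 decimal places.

-0.581

First differences Δz: -3.5, -6.7, 6.0, -6.2, 4.4, 0.4, -4.8, 3.6
Mean of differences = -0.8500
Numerator Σ(Δz_t−Δz̄)(Δz_{t+1}−Δz̄) = -105.2575
Denominator Σ(Δz_t−Δz̄)² = 181.3200
r_1(Δz) = -105.2575 / 181.3200 = -0.581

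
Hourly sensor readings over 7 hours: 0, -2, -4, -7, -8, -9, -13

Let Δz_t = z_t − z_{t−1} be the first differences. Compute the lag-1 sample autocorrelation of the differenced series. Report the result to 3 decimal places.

First differences Δz: -2, -2, -3, -1, -1, -4
Mean of differences = -2.1667
Numerator Σ(Δz_t−Δz̄)(Δz_{t+1}−Δz̄) = -1.8611
Denominator Σ(Δz_t−Δz̄)² = 6.8333
r_1(Δz) = -1.8611 / 6.8333 = -0.272

-0.272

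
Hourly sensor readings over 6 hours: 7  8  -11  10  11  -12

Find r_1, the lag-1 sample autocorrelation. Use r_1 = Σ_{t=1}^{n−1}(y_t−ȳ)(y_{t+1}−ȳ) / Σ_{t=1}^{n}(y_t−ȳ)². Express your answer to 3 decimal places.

Mean ȳ = (7 + 8 − 11 + 10 + 11 − 12)/6 = 2.1667
Deviations from mean: 4.8333, 5.8333, -13.1667, 7.8333, 8.8333, -14.1667
Numerator Σ_{t=1}^{5}(y_t−ȳ)(y_{t+1}−ȳ) = -207.6944
Denominator Σ(y_t−ȳ)² = 570.8333
r_1 = -207.6944 / 570.8333 = -0.364

-0.364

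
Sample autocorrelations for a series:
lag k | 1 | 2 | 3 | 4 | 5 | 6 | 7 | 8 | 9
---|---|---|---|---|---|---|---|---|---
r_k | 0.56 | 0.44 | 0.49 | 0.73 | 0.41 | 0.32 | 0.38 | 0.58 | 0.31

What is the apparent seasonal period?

The largest autocorrelation is r_4 = 0.73, with a weaker echo at lag 8 (0.58); the remaining lags stay at or below 0.56. The elevated value at lag 1 (0.56), dropping to 0.44 at lag 2, reflects decaying short-term dependence rather than seasonality.
The dominant spike at lag 4 indicates a seasonal period of 4.

4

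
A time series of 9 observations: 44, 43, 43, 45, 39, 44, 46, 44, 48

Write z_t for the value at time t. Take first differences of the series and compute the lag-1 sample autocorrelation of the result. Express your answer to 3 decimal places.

First differences Δz: -1, 0, 2, -6, 5, 2, -2, 4
Mean of differences = 0.5000
Numerator Σ(Δz_t−Δz̄)(Δz_{t+1}−Δz̄) = -44.7500
Denominator Σ(Δz_t−Δz̄)² = 88.0000
r_1(Δz) = -44.7500 / 88.0000 = -0.509

-0.509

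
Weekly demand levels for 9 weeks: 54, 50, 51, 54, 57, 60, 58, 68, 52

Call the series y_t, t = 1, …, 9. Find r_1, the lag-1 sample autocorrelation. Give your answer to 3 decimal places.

Mean ȳ = (54 + 50 + 51 + 54 + 57 + 60 + 58 + 68 + 52)/9 = 56.0000
Numerator Σ_{t=1}^{8}(y_t−ȳ)(y_{t+1}−ȳ) = 38.0000
Denominator Σ(y_t−ȳ)² = 250.0000
r_1 = 38.0000 / 250.0000 = 0.152

0.152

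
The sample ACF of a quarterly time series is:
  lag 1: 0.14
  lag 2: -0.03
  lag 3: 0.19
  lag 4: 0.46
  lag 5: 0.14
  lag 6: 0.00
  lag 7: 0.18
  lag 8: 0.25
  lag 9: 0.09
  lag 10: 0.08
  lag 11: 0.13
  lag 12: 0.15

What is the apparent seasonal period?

The largest autocorrelation is r_4 = 0.46, with a weaker echo at lag 8 (0.25); the remaining lags stay at or below 0.19.
The dominant spike at lag 4 indicates a seasonal period of 4.

4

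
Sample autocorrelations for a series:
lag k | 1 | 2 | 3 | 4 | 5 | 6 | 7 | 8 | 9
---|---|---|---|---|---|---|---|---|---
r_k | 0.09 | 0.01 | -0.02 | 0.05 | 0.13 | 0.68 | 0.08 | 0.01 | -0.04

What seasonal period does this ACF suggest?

The largest autocorrelation is r_6 = 0.68; the remaining lags stay at or below 0.13.
The dominant spike at lag 6 indicates a seasonal period of 6.

6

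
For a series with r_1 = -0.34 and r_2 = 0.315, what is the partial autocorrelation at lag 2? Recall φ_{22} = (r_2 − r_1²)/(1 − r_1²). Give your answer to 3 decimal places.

φ_{22} = (r_2 − r_1²) / (1 − r_1²)
r_1² = (-0.34)² = 0.1156
Numerator = 0.315 − 0.1156 = 0.1994; denominator = 1 − 0.1156 = 0.8844
φ_{22} = 0.1994 / 0.8844 = 0.225

0.225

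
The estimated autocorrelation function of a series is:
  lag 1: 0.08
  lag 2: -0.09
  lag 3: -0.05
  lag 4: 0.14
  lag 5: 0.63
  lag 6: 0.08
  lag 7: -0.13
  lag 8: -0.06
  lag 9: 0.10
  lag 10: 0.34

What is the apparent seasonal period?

The largest autocorrelation is r_5 = 0.63, with a weaker echo at lag 10 (0.34); the remaining lags stay at or below 0.14.
The dominant spike at lag 5 indicates a seasonal period of 5.

5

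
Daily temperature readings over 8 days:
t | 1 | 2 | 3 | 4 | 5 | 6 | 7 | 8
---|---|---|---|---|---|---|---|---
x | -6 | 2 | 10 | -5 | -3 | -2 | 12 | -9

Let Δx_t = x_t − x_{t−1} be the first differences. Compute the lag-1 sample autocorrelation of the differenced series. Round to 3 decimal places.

First differences Δx: 8, 8, -15, 2, 1, 14, -21
Mean of differences = -0.4286
Numerator Σ(Δx_t−Δx̄)(Δx_{t+1}−Δx̄) = -359.8980
Denominator Σ(Δx_t−Δx̄)² = 993.7143
r_1(Δx) = -359.8980 / 993.7143 = -0.362

-0.362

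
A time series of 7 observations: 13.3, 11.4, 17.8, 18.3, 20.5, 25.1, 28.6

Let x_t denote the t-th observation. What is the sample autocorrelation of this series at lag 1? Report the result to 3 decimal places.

0.539

Mean x̄ = (13.3 + 11.4 + 17.8 + 18.3 + 20.5 + 25.1 + 28.6)/7 = 19.2857
Deviations from mean: -5.9857, -7.8857, -1.4857, -0.9857, 1.2143, 5.8143, 9.3143
Σ(x_t−x̄)(x_{t+1}−x̄) = (47.2016) + (11.7159) + (1.4645) + (-1.1969) + (7.0602) + (54.1559) = 120.4012
Denominator Σ(x_t−x̄)² = 223.2286
r_1 = 120.4012 / 223.2286 = 0.539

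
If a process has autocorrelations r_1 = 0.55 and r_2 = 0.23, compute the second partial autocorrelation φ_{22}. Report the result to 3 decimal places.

-0.104

φ_{22} = (r_2 − r_1²) / (1 − r_1²)
r_1² = (0.55)² = 0.3025
Numerator = 0.23 − 0.3025 = -0.0725; denominator = 1 − 0.3025 = 0.6975
φ_{22} = -0.0725 / 0.6975 = -0.104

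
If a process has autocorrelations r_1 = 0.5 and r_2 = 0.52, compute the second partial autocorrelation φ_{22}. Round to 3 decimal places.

φ_{22} = (r_2 − r_1²) / (1 − r_1²)
r_1² = (0.5)² = 0.25
Numerator = 0.52 − 0.2500 = 0.2700; denominator = 1 − 0.2500 = 0.7500
φ_{22} = 0.2700 / 0.7500 = 0.360

0.360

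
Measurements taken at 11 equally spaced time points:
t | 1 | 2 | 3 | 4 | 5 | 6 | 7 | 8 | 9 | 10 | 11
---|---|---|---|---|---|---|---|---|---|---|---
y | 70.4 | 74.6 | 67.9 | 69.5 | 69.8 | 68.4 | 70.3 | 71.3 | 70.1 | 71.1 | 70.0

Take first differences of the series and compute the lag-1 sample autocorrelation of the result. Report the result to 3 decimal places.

First differences Δy: 4.2, -6.7, 1.6, 0.3, -1.4, 1.9, 1.0, -1.2, 1.0, -1.1
Mean of differences = -0.0400
Numerator Σ(Δy_t−Δȳ)(Δy_{t+1}−Δȳ) = -43.2016
Denominator Σ(Δy_t−Δȳ)² = 75.3840
r_1(Δy) = -43.2016 / 75.3840 = -0.573

-0.573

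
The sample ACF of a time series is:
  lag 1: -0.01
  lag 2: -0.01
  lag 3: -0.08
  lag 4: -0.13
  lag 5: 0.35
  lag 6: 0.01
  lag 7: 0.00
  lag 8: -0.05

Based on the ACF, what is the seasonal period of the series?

The largest autocorrelation is r_5 = 0.35; the remaining lags stay at or below 0.01.
The dominant spike at lag 5 indicates a seasonal period of 5.

5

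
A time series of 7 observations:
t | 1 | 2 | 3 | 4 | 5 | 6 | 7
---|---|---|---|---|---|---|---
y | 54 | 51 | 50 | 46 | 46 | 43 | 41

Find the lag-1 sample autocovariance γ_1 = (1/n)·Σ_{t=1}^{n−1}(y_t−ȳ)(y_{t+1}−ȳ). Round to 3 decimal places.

Mean ȳ = (54 + 51 + 50 + 46 + 46 + 43 + 41)/7 = 47.2857
Deviations: 6.7143, 3.7143, 2.7143, -1.2857, -1.2857, -4.2857, -6.2857
Σ_{t=1}^{6}(y_t−ȳ)(y_{t+1}−ȳ) = 65.6327
γ_1 = 65.6327 / 7 = 9.376

9.376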